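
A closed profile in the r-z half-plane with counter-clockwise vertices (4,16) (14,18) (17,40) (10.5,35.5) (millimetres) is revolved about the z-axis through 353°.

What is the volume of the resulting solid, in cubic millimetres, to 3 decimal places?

Profile (r,z), 4 vertices: (4,16) (14,18) (17,40) (10.5,35.5)
edge 0: (4,16)→(14,18)  cross = 4·18 − 14·16 = -152.0000; (r_i+r_j)·cross = 18·-152.0000 = -2736.0000
edge 1: (14,18)→(17,40)  cross = 14·40 − 17·18 = 254.0000; (r_i+r_j)·cross = 31·254.0000 = 7874.0000
edge 2: (17,40)→(10.5,35.5)  cross = 17·35.5 − 10.5·40 = 183.5000; (r_i+r_j)·cross = 27.5·183.5000 = 5046.2500
edge 3: (10.5,35.5)→(4,16)  cross = 10.5·16 − 4·35.5 = 26.0000; (r_i+r_j)·cross = 14.5·26.0000 = 377.0000
Σcross = 311.5000 → A = |Σcross|/2 = 155.7500 mm²
Σ(r_i+r_j)·cross = 10561.2500 → first moment M = |Σ|/6 = 1760.2083
R_c = M/A = 1760.2083/155.7500 = 11.3015 mm
θ = 353° = 6.161012 rad
V = θ·R_c·A = 6.161012·11.3015·155.7500 = 10844.665 mm³

Volume = 10844.665 mm³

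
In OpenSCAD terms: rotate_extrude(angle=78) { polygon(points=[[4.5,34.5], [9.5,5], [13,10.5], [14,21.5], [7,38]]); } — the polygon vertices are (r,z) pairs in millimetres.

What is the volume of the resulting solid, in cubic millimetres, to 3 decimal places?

Profile (r,z), 5 vertices: (4.5,34.5) (9.5,5) (13,10.5) (14,21.5) (7,38)
edge 0: (4.5,34.5)→(9.5,5)  cross = 4.5·5 − 9.5·34.5 = -305.2500; (r_i+r_j)·cross = 14·-305.2500 = -4273.5000
edge 1: (9.5,5)→(13,10.5)  cross = 9.5·10.5 − 13·5 = 34.7500; (r_i+r_j)·cross = 22.5·34.7500 = 781.8750
edge 2: (13,10.5)→(14,21.5)  cross = 13·21.5 − 14·10.5 = 132.5000; (r_i+r_j)·cross = 27·132.5000 = 3577.5000
edge 3: (14,21.5)→(7,38)  cross = 14·38 − 7·21.5 = 381.5000; (r_i+r_j)·cross = 21·381.5000 = 8011.5000
edge 4: (7,38)→(4.5,34.5)  cross = 7·34.5 − 4.5·38 = 70.5000; (r_i+r_j)·cross = 11.5·70.5000 = 810.7500
Σcross = 314.0000 → A = |Σcross|/2 = 157.0000 mm²
Σ(r_i+r_j)·cross = 8908.1250 → first moment M = |Σ|/6 = 1484.6875
R_c = M/A = 1484.6875/157.0000 = 9.4566 mm
θ = 78° = 1.361357 rad
V = θ·R_c·A = 1.361357·9.4566·157.0000 = 2021.189 mm³

Volume = 2021.189 mm³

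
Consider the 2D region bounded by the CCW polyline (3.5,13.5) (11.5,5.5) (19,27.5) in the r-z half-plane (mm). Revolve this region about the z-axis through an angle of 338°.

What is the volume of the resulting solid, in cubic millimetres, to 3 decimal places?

Volume = 7889.214 mm³

Profile (r,z), 3 vertices: (3.5,13.5) (11.5,5.5) (19,27.5)
edge 0: (3.5,13.5)→(11.5,5.5)  cross = 3.5·5.5 − 11.5·13.5 = -136.0000; (r_i+r_j)·cross = 15·-136.0000 = -2040.0000
edge 1: (11.5,5.5)→(19,27.5)  cross = 11.5·27.5 − 19·5.5 = 211.7500; (r_i+r_j)·cross = 30.5·211.7500 = 6458.3750
edge 2: (19,27.5)→(3.5,13.5)  cross = 19·13.5 − 3.5·27.5 = 160.2500; (r_i+r_j)·cross = 22.5·160.2500 = 3605.6250
Σcross = 236.0000 → A = |Σcross|/2 = 118.0000 mm²
Σ(r_i+r_j)·cross = 8024.0000 → first moment M = |Σ|/6 = 1337.3333
R_c = M/A = 1337.3333/118.0000 = 11.3333 mm
θ = 338° = 5.899213 rad
V = θ·R_c·A = 5.899213·11.3333·118.0000 = 7889.214 mm³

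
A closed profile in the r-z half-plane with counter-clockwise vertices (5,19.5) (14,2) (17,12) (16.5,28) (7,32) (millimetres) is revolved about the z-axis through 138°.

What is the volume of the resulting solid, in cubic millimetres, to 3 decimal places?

Volume = 6418.797 mm³

Profile (r,z), 5 vertices: (5,19.5) (14,2) (17,12) (16.5,28) (7,32)
edge 0: (5,19.5)→(14,2)  cross = 5·2 − 14·19.5 = -263.0000; (r_i+r_j)·cross = 19·-263.0000 = -4997.0000
edge 1: (14,2)→(17,12)  cross = 14·12 − 17·2 = 134.0000; (r_i+r_j)·cross = 31·134.0000 = 4154.0000
edge 2: (17,12)→(16.5,28)  cross = 17·28 − 16.5·12 = 278.0000; (r_i+r_j)·cross = 33.5·278.0000 = 9313.0000
edge 3: (16.5,28)→(7,32)  cross = 16.5·32 − 7·28 = 332.0000; (r_i+r_j)·cross = 23.5·332.0000 = 7802.0000
edge 4: (7,32)→(5,19.5)  cross = 7·19.5 − 5·32 = -23.5000; (r_i+r_j)·cross = 12·-23.5000 = -282.0000
Σcross = 457.5000 → A = |Σcross|/2 = 228.7500 mm²
Σ(r_i+r_j)·cross = 15990.0000 → first moment M = |Σ|/6 = 2665.0000
R_c = M/A = 2665.0000/228.7500 = 11.6503 mm
θ = 138° = 2.408554 rad
V = θ·R_c·A = 2.408554·11.6503·228.7500 = 6418.797 mm³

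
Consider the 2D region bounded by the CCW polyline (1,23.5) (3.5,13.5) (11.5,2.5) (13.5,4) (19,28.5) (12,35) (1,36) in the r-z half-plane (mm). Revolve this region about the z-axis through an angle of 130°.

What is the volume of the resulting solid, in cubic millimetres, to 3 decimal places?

Volume = 8691.034 mm³

Profile (r,z), 7 vertices: (1,23.5) (3.5,13.5) (11.5,2.5) (13.5,4) (19,28.5) (12,35) (1,36)
edge 0: (1,23.5)→(3.5,13.5)  cross = 1·13.5 − 3.5·23.5 = -68.7500; (r_i+r_j)·cross = 4.5·-68.7500 = -309.3750
edge 1: (3.5,13.5)→(11.5,2.5)  cross = 3.5·2.5 − 11.5·13.5 = -146.5000; (r_i+r_j)·cross = 15·-146.5000 = -2197.5000
edge 2: (11.5,2.5)→(13.5,4)  cross = 11.5·4 − 13.5·2.5 = 12.2500; (r_i+r_j)·cross = 25·12.2500 = 306.2500
edge 3: (13.5,4)→(19,28.5)  cross = 13.5·28.5 − 19·4 = 308.7500; (r_i+r_j)·cross = 32.5·308.7500 = 10034.3750
edge 4: (19,28.5)→(12,35)  cross = 19·35 − 12·28.5 = 323.0000; (r_i+r_j)·cross = 31·323.0000 = 10013.0000
edge 5: (12,35)→(1,36)  cross = 12·36 − 1·35 = 397.0000; (r_i+r_j)·cross = 13·397.0000 = 5161.0000
edge 6: (1,36)→(1,23.5)  cross = 1·23.5 − 1·36 = -12.5000; (r_i+r_j)·cross = 2·-12.5000 = -25.0000
Σcross = 813.2500 → A = |Σcross|/2 = 406.6250 mm²
Σ(r_i+r_j)·cross = 22982.7500 → first moment M = |Σ|/6 = 3830.4583
R_c = M/A = 3830.4583/406.6250 = 9.4201 mm
θ = 130° = 2.268928 rad
V = θ·R_c·A = 2.268928·9.4201·406.6250 = 8691.034 mm³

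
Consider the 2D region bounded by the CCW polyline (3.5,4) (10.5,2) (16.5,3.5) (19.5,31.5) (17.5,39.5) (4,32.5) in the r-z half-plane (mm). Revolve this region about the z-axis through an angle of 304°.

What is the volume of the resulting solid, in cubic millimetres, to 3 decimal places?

Volume = 28356.190 mm³

Profile (r,z), 6 vertices: (3.5,4) (10.5,2) (16.5,3.5) (19.5,31.5) (17.5,39.5) (4,32.5)
edge 0: (3.5,4)→(10.5,2)  cross = 3.5·2 − 10.5·4 = -35.0000; (r_i+r_j)·cross = 14·-35.0000 = -490.0000
edge 1: (10.5,2)→(16.5,3.5)  cross = 10.5·3.5 − 16.5·2 = 3.7500; (r_i+r_j)·cross = 27·3.7500 = 101.2500
edge 2: (16.5,3.5)→(19.5,31.5)  cross = 16.5·31.5 − 19.5·3.5 = 451.5000; (r_i+r_j)·cross = 36·451.5000 = 16254.0000
edge 3: (19.5,31.5)→(17.5,39.5)  cross = 19.5·39.5 − 17.5·31.5 = 219.0000; (r_i+r_j)·cross = 37·219.0000 = 8103.0000
edge 4: (17.5,39.5)→(4,32.5)  cross = 17.5·32.5 − 4·39.5 = 410.7500; (r_i+r_j)·cross = 21.5·410.7500 = 8831.1250
edge 5: (4,32.5)→(3.5,4)  cross = 4·4 − 3.5·32.5 = -97.7500; (r_i+r_j)·cross = 7.5·-97.7500 = -733.1250
Σcross = 952.2500 → A = |Σcross|/2 = 476.1250 mm²
Σ(r_i+r_j)·cross = 32066.2500 → first moment M = |Σ|/6 = 5344.3750
R_c = M/A = 5344.3750/476.1250 = 11.2247 mm
θ = 304° = 5.305801 rad
V = θ·R_c·A = 5.305801·11.2247·476.1250 = 28356.190 mm³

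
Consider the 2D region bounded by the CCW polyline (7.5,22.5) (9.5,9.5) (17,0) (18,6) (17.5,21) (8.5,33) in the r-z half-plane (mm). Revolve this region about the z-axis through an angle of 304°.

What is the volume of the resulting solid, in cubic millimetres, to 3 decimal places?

Volume = 14178.205 mm³

Profile (r,z), 6 vertices: (7.5,22.5) (9.5,9.5) (17,0) (18,6) (17.5,21) (8.5,33)
edge 0: (7.5,22.5)→(9.5,9.5)  cross = 7.5·9.5 − 9.5·22.5 = -142.5000; (r_i+r_j)·cross = 17·-142.5000 = -2422.5000
edge 1: (9.5,9.5)→(17,0)  cross = 9.5·0 − 17·9.5 = -161.5000; (r_i+r_j)·cross = 26.5·-161.5000 = -4279.7500
edge 2: (17,0)→(18,6)  cross = 17·6 − 18·0 = 102.0000; (r_i+r_j)·cross = 35·102.0000 = 3570.0000
edge 3: (18,6)→(17.5,21)  cross = 18·21 − 17.5·6 = 273.0000; (r_i+r_j)·cross = 35.5·273.0000 = 9691.5000
edge 4: (17.5,21)→(8.5,33)  cross = 17.5·33 − 8.5·21 = 399.0000; (r_i+r_j)·cross = 26·399.0000 = 10374.0000
edge 5: (8.5,33)→(7.5,22.5)  cross = 8.5·22.5 − 7.5·33 = -56.2500; (r_i+r_j)·cross = 16·-56.2500 = -900.0000
Σcross = 413.7500 → A = |Σcross|/2 = 206.8750 mm²
Σ(r_i+r_j)·cross = 16033.2500 → first moment M = |Σ|/6 = 2672.2083
R_c = M/A = 2672.2083/206.8750 = 12.9170 mm
θ = 304° = 5.305801 rad
V = θ·R_c·A = 5.305801·12.9170·206.8750 = 14178.205 mm³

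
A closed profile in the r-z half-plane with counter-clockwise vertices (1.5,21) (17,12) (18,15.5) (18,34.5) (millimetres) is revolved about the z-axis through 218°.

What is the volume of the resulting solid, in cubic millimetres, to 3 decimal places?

Profile (r,z), 4 vertices: (1.5,21) (17,12) (18,15.5) (18,34.5)
edge 0: (1.5,21)→(17,12)  cross = 1.5·12 − 17·21 = -339.0000; (r_i+r_j)·cross = 18.5·-339.0000 = -6271.5000
edge 1: (17,12)→(18,15.5)  cross = 17·15.5 − 18·12 = 47.5000; (r_i+r_j)·cross = 35·47.5000 = 1662.5000
edge 2: (18,15.5)→(18,34.5)  cross = 18·34.5 − 18·15.5 = 342.0000; (r_i+r_j)·cross = 36·342.0000 = 12312.0000
edge 3: (18,34.5)→(1.5,21)  cross = 18·21 − 1.5·34.5 = 326.2500; (r_i+r_j)·cross = 19.5·326.2500 = 6361.8750
Σcross = 376.7500 → A = |Σcross|/2 = 188.3750 mm²
Σ(r_i+r_j)·cross = 14064.8750 → first moment M = |Σ|/6 = 2344.1458
R_c = M/A = 2344.1458/188.3750 = 12.4440 mm
θ = 218° = 3.804818 rad
V = θ·R_c·A = 3.804818·12.4440·188.3750 = 8919.048 mm³

Volume = 8919.048 mm³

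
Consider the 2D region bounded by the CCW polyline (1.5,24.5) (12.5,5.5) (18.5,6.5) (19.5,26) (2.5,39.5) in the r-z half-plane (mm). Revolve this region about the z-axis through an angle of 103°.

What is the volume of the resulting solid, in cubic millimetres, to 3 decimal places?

Volume = 7243.938 mm³

Profile (r,z), 5 vertices: (1.5,24.5) (12.5,5.5) (18.5,6.5) (19.5,26) (2.5,39.5)
edge 0: (1.5,24.5)→(12.5,5.5)  cross = 1.5·5.5 − 12.5·24.5 = -298.0000; (r_i+r_j)·cross = 14·-298.0000 = -4172.0000
edge 1: (12.5,5.5)→(18.5,6.5)  cross = 12.5·6.5 − 18.5·5.5 = -20.5000; (r_i+r_j)·cross = 31·-20.5000 = -635.5000
edge 2: (18.5,6.5)→(19.5,26)  cross = 18.5·26 − 19.5·6.5 = 354.2500; (r_i+r_j)·cross = 38·354.2500 = 13461.5000
edge 3: (19.5,26)→(2.5,39.5)  cross = 19.5·39.5 − 2.5·26 = 705.2500; (r_i+r_j)·cross = 22·705.2500 = 15515.5000
edge 4: (2.5,39.5)→(1.5,24.5)  cross = 2.5·24.5 − 1.5·39.5 = 2.0000; (r_i+r_j)·cross = 4·2.0000 = 8.0000
Σcross = 743.0000 → A = |Σcross|/2 = 371.5000 mm²
Σ(r_i+r_j)·cross = 24177.5000 → first moment M = |Σ|/6 = 4029.5833
R_c = M/A = 4029.5833/371.5000 = 10.8468 mm
θ = 103° = 1.797689 rad
V = θ·R_c·A = 1.797689·10.8468·371.5000 = 7243.938 mm³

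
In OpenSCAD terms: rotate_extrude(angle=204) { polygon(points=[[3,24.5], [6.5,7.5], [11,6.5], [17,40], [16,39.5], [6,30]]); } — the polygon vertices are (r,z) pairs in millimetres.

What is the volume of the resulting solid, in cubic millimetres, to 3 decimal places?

Volume = 8379.570 mm³

Profile (r,z), 6 vertices: (3,24.5) (6.5,7.5) (11,6.5) (17,40) (16,39.5) (6,30)
edge 0: (3,24.5)→(6.5,7.5)  cross = 3·7.5 − 6.5·24.5 = -136.7500; (r_i+r_j)·cross = 9.5·-136.7500 = -1299.1250
edge 1: (6.5,7.5)→(11,6.5)  cross = 6.5·6.5 − 11·7.5 = -40.2500; (r_i+r_j)·cross = 17.5·-40.2500 = -704.3750
edge 2: (11,6.5)→(17,40)  cross = 11·40 − 17·6.5 = 329.5000; (r_i+r_j)·cross = 28·329.5000 = 9226.0000
edge 3: (17,40)→(16,39.5)  cross = 17·39.5 − 16·40 = 31.5000; (r_i+r_j)·cross = 33·31.5000 = 1039.5000
edge 4: (16,39.5)→(6,30)  cross = 16·30 − 6·39.5 = 243.0000; (r_i+r_j)·cross = 22·243.0000 = 5346.0000
edge 5: (6,30)→(3,24.5)  cross = 6·24.5 − 3·30 = 57.0000; (r_i+r_j)·cross = 9·57.0000 = 513.0000
Σcross = 484.0000 → A = |Σcross|/2 = 242.0000 mm²
Σ(r_i+r_j)·cross = 14121.0000 → first moment M = |Σ|/6 = 2353.5000
R_c = M/A = 2353.5000/242.0000 = 9.7252 mm
θ = 204° = 3.560472 rad
V = θ·R_c·A = 3.560472·9.7252·242.0000 = 8379.570 mm³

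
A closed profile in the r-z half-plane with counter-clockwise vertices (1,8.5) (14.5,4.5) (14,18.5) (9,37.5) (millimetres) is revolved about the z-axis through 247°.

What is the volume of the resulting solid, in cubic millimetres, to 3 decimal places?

Profile (r,z), 4 vertices: (1,8.5) (14.5,4.5) (14,18.5) (9,37.5)
edge 0: (1,8.5)→(14.5,4.5)  cross = 1·4.5 − 14.5·8.5 = -118.7500; (r_i+r_j)·cross = 15.5·-118.7500 = -1840.6250
edge 1: (14.5,4.5)→(14,18.5)  cross = 14.5·18.5 − 14·4.5 = 205.2500; (r_i+r_j)·cross = 28.5·205.2500 = 5849.6250
edge 2: (14,18.5)→(9,37.5)  cross = 14·37.5 − 9·18.5 = 358.5000; (r_i+r_j)·cross = 23·358.5000 = 8245.5000
edge 3: (9,37.5)→(1,8.5)  cross = 9·8.5 − 1·37.5 = 39.0000; (r_i+r_j)·cross = 10·39.0000 = 390.0000
Σcross = 484.0000 → A = |Σcross|/2 = 242.0000 mm²
Σ(r_i+r_j)·cross = 12644.5000 → first moment M = |Σ|/6 = 2107.4167
R_c = M/A = 2107.4167/242.0000 = 8.7083 mm
θ = 247° = 4.310963 rad
V = θ·R_c·A = 4.310963·8.7083·242.0000 = 9084.996 mm³

Volume = 9084.996 mm³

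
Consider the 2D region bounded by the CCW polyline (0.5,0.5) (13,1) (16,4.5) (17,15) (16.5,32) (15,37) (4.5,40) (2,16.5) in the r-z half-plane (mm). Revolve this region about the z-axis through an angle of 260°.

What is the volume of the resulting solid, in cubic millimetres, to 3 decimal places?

Volume = 21924.084 mm³

Profile (r,z), 8 vertices: (0.5,0.5) (13,1) (16,4.5) (17,15) (16.5,32) (15,37) (4.5,40) (2,16.5)
edge 0: (0.5,0.5)→(13,1)  cross = 0.5·1 − 13·0.5 = -6.0000; (r_i+r_j)·cross = 13.5·-6.0000 = -81.0000
edge 1: (13,1)→(16,4.5)  cross = 13·4.5 − 16·1 = 42.5000; (r_i+r_j)·cross = 29·42.5000 = 1232.5000
edge 2: (16,4.5)→(17,15)  cross = 16·15 − 17·4.5 = 163.5000; (r_i+r_j)·cross = 33·163.5000 = 5395.5000
edge 3: (17,15)→(16.5,32)  cross = 17·32 − 16.5·15 = 296.5000; (r_i+r_j)·cross = 33.5·296.5000 = 9932.7500
edge 4: (16.5,32)→(15,37)  cross = 16.5·37 − 15·32 = 130.5000; (r_i+r_j)·cross = 31.5·130.5000 = 4110.7500
edge 5: (15,37)→(4.5,40)  cross = 15·40 − 4.5·37 = 433.5000; (r_i+r_j)·cross = 19.5·433.5000 = 8453.2500
edge 6: (4.5,40)→(2,16.5)  cross = 4.5·16.5 − 2·40 = -5.7500; (r_i+r_j)·cross = 6.5·-5.7500 = -37.3750
edge 7: (2,16.5)→(0.5,0.5)  cross = 2·0.5 − 0.5·16.5 = -7.2500; (r_i+r_j)·cross = 2.5·-7.2500 = -18.1250
Σcross = 1047.5000 → A = |Σcross|/2 = 523.7500 mm²
Σ(r_i+r_j)·cross = 28988.2500 → first moment M = |Σ|/6 = 4831.3750
R_c = M/A = 4831.3750/523.7500 = 9.2246 mm
θ = 260° = 4.537856 rad
V = θ·R_c·A = 4.537856·9.2246·523.7500 = 21924.084 mm³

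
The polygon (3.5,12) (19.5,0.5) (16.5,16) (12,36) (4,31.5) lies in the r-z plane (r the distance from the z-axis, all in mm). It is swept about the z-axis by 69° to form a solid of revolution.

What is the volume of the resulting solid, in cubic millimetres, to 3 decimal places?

Volume = 4079.966 mm³

Profile (r,z), 5 vertices: (3.5,12) (19.5,0.5) (16.5,16) (12,36) (4,31.5)
edge 0: (3.5,12)→(19.5,0.5)  cross = 3.5·0.5 − 19.5·12 = -232.2500; (r_i+r_j)·cross = 23·-232.2500 = -5341.7500
edge 1: (19.5,0.5)→(16.5,16)  cross = 19.5·16 − 16.5·0.5 = 303.7500; (r_i+r_j)·cross = 36·303.7500 = 10935.0000
edge 2: (16.5,16)→(12,36)  cross = 16.5·36 − 12·16 = 402.0000; (r_i+r_j)·cross = 28.5·402.0000 = 11457.0000
edge 3: (12,36)→(4,31.5)  cross = 12·31.5 − 4·36 = 234.0000; (r_i+r_j)·cross = 16·234.0000 = 3744.0000
edge 4: (4,31.5)→(3.5,12)  cross = 4·12 − 3.5·31.5 = -62.2500; (r_i+r_j)·cross = 7.5·-62.2500 = -466.8750
Σcross = 645.2500 → A = |Σcross|/2 = 322.6250 mm²
Σ(r_i+r_j)·cross = 20327.3750 → first moment M = |Σ|/6 = 3387.8958
R_c = M/A = 3387.8958/322.6250 = 10.5010 mm
θ = 69° = 1.204277 rad
V = θ·R_c·A = 1.204277·10.5010·322.6250 = 4079.966 mm³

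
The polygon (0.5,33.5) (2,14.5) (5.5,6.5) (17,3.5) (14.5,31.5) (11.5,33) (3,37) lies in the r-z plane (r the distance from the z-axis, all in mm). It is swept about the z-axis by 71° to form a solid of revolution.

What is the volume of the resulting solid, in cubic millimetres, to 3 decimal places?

Profile (r,z), 7 vertices: (0.5,33.5) (2,14.5) (5.5,6.5) (17,3.5) (14.5,31.5) (11.5,33) (3,37)
edge 0: (0.5,33.5)→(2,14.5)  cross = 0.5·14.5 − 2·33.5 = -59.7500; (r_i+r_j)·cross = 2.5·-59.7500 = -149.3750
edge 1: (2,14.5)→(5.5,6.5)  cross = 2·6.5 − 5.5·14.5 = -66.7500; (r_i+r_j)·cross = 7.5·-66.7500 = -500.6250
edge 2: (5.5,6.5)→(17,3.5)  cross = 5.5·3.5 − 17·6.5 = -91.2500; (r_i+r_j)·cross = 22.5·-91.2500 = -2053.1250
edge 3: (17,3.5)→(14.5,31.5)  cross = 17·31.5 − 14.5·3.5 = 484.7500; (r_i+r_j)·cross = 31.5·484.7500 = 15269.6250
edge 4: (14.5,31.5)→(11.5,33)  cross = 14.5·33 − 11.5·31.5 = 116.2500; (r_i+r_j)·cross = 26·116.2500 = 3022.5000
edge 5: (11.5,33)→(3,37)  cross = 11.5·37 − 3·33 = 326.5000; (r_i+r_j)·cross = 14.5·326.5000 = 4734.2500
edge 6: (3,37)→(0.5,33.5)  cross = 3·33.5 − 0.5·37 = 82.0000; (r_i+r_j)·cross = 3.5·82.0000 = 287.0000
Σcross = 791.7500 → A = |Σcross|/2 = 395.8750 mm²
Σ(r_i+r_j)·cross = 20610.2500 → first moment M = |Σ|/6 = 3435.0417
R_c = M/A = 3435.0417/395.8750 = 8.6771 mm
θ = 71° = 1.239184 rad
V = θ·R_c·A = 1.239184·8.6771·395.8750 = 4256.648 mm³

Volume = 4256.648 mm³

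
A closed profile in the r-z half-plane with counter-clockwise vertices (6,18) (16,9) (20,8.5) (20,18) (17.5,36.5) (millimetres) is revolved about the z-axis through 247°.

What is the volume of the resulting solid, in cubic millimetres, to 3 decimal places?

Volume = 13426.136 mm³

Profile (r,z), 5 vertices: (6,18) (16,9) (20,8.5) (20,18) (17.5,36.5)
edge 0: (6,18)→(16,9)  cross = 6·9 − 16·18 = -234.0000; (r_i+r_j)·cross = 22·-234.0000 = -5148.0000
edge 1: (16,9)→(20,8.5)  cross = 16·8.5 − 20·9 = -44.0000; (r_i+r_j)·cross = 36·-44.0000 = -1584.0000
edge 2: (20,8.5)→(20,18)  cross = 20·18 − 20·8.5 = 190.0000; (r_i+r_j)·cross = 40·190.0000 = 7600.0000
edge 3: (20,18)→(17.5,36.5)  cross = 20·36.5 − 17.5·18 = 415.0000; (r_i+r_j)·cross = 37.5·415.0000 = 15562.5000
edge 4: (17.5,36.5)→(6,18)  cross = 17.5·18 − 6·36.5 = 96.0000; (r_i+r_j)·cross = 23.5·96.0000 = 2256.0000
Σcross = 423.0000 → A = |Σcross|/2 = 211.5000 mm²
Σ(r_i+r_j)·cross = 18686.5000 → first moment M = |Σ|/6 = 3114.4167
R_c = M/A = 3114.4167/211.5000 = 14.7254 mm
θ = 247° = 4.310963 rad
V = θ·R_c·A = 4.310963·14.7254·211.5000 = 13426.136 mm³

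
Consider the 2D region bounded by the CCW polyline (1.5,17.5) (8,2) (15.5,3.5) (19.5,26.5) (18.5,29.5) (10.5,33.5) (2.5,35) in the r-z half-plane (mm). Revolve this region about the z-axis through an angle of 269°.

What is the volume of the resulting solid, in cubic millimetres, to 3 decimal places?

Volume = 20727.554 mm³

Profile (r,z), 7 vertices: (1.5,17.5) (8,2) (15.5,3.5) (19.5,26.5) (18.5,29.5) (10.5,33.5) (2.5,35)
edge 0: (1.5,17.5)→(8,2)  cross = 1.5·2 − 8·17.5 = -137.0000; (r_i+r_j)·cross = 9.5·-137.0000 = -1301.5000
edge 1: (8,2)→(15.5,3.5)  cross = 8·3.5 − 15.5·2 = -3.0000; (r_i+r_j)·cross = 23.5·-3.0000 = -70.5000
edge 2: (15.5,3.5)→(19.5,26.5)  cross = 15.5·26.5 − 19.5·3.5 = 342.5000; (r_i+r_j)·cross = 35·342.5000 = 11987.5000
edge 3: (19.5,26.5)→(18.5,29.5)  cross = 19.5·29.5 − 18.5·26.5 = 85.0000; (r_i+r_j)·cross = 38·85.0000 = 3230.0000
edge 4: (18.5,29.5)→(10.5,33.5)  cross = 18.5·33.5 − 10.5·29.5 = 310.0000; (r_i+r_j)·cross = 29·310.0000 = 8990.0000
edge 5: (10.5,33.5)→(2.5,35)  cross = 10.5·35 − 2.5·33.5 = 283.7500; (r_i+r_j)·cross = 13·283.7500 = 3688.7500
edge 6: (2.5,35)→(1.5,17.5)  cross = 2.5·17.5 − 1.5·35 = -8.7500; (r_i+r_j)·cross = 4·-8.7500 = -35.0000
Σcross = 872.5000 → A = |Σcross|/2 = 436.2500 mm²
Σ(r_i+r_j)·cross = 26489.2500 → first moment M = |Σ|/6 = 4414.8750
R_c = M/A = 4414.8750/436.2500 = 10.1201 mm
θ = 269° = 4.694936 rad
V = θ·R_c·A = 4.694936·10.1201·436.2500 = 20727.554 mm³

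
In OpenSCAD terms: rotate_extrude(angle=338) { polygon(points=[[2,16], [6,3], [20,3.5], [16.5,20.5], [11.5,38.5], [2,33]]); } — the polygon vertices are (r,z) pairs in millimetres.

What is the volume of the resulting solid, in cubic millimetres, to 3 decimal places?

Volume = 25815.816 mm³

Profile (r,z), 6 vertices: (2,16) (6,3) (20,3.5) (16.5,20.5) (11.5,38.5) (2,33)
edge 0: (2,16)→(6,3)  cross = 2·3 − 6·16 = -90.0000; (r_i+r_j)·cross = 8·-90.0000 = -720.0000
edge 1: (6,3)→(20,3.5)  cross = 6·3.5 − 20·3 = -39.0000; (r_i+r_j)·cross = 26·-39.0000 = -1014.0000
edge 2: (20,3.5)→(16.5,20.5)  cross = 20·20.5 − 16.5·3.5 = 352.2500; (r_i+r_j)·cross = 36.5·352.2500 = 12857.1250
edge 3: (16.5,20.5)→(11.5,38.5)  cross = 16.5·38.5 − 11.5·20.5 = 399.5000; (r_i+r_j)·cross = 28·399.5000 = 11186.0000
edge 4: (11.5,38.5)→(2,33)  cross = 11.5·33 − 2·38.5 = 302.5000; (r_i+r_j)·cross = 13.5·302.5000 = 4083.7500
edge 5: (2,33)→(2,16)  cross = 2·16 − 2·33 = -34.0000; (r_i+r_j)·cross = 4·-34.0000 = -136.0000
Σcross = 891.2500 → A = |Σcross|/2 = 445.6250 mm²
Σ(r_i+r_j)·cross = 26256.8750 → first moment M = |Σ|/6 = 4376.1458
R_c = M/A = 4376.1458/445.6250 = 9.8202 mm
θ = 338° = 5.899213 rad
V = θ·R_c·A = 5.899213·9.8202·445.6250 = 25815.816 mm³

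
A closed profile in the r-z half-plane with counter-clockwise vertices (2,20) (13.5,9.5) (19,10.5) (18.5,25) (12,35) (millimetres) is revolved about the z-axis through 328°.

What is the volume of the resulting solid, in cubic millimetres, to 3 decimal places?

Volume = 17514.658 mm³

Profile (r,z), 5 vertices: (2,20) (13.5,9.5) (19,10.5) (18.5,25) (12,35)
edge 0: (2,20)→(13.5,9.5)  cross = 2·9.5 − 13.5·20 = -251.0000; (r_i+r_j)·cross = 15.5·-251.0000 = -3890.5000
edge 1: (13.5,9.5)→(19,10.5)  cross = 13.5·10.5 − 19·9.5 = -38.7500; (r_i+r_j)·cross = 32.5·-38.7500 = -1259.3750
edge 2: (19,10.5)→(18.5,25)  cross = 19·25 − 18.5·10.5 = 280.7500; (r_i+r_j)·cross = 37.5·280.7500 = 10528.1250
edge 3: (18.5,25)→(12,35)  cross = 18.5·35 − 12·25 = 347.5000; (r_i+r_j)·cross = 30.5·347.5000 = 10598.7500
edge 4: (12,35)→(2,20)  cross = 12·20 − 2·35 = 170.0000; (r_i+r_j)·cross = 14·170.0000 = 2380.0000
Σcross = 508.5000 → A = |Σcross|/2 = 254.2500 mm²
Σ(r_i+r_j)·cross = 18357.0000 → first moment M = |Σ|/6 = 3059.5000
R_c = M/A = 3059.5000/254.2500 = 12.0334 mm
θ = 328° = 5.724680 rad
V = θ·R_c·A = 5.724680·12.0334·254.2500 = 17514.658 mm³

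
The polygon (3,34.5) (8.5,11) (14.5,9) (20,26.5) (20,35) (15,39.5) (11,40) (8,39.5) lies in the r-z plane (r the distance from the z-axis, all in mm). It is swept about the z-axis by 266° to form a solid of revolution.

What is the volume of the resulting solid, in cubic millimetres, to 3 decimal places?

Volume = 20451.127 mm³

Profile (r,z), 8 vertices: (3,34.5) (8.5,11) (14.5,9) (20,26.5) (20,35) (15,39.5) (11,40) (8,39.5)
edge 0: (3,34.5)→(8.5,11)  cross = 3·11 − 8.5·34.5 = -260.2500; (r_i+r_j)·cross = 11.5·-260.2500 = -2992.8750
edge 1: (8.5,11)→(14.5,9)  cross = 8.5·9 − 14.5·11 = -83.0000; (r_i+r_j)·cross = 23·-83.0000 = -1909.0000
edge 2: (14.5,9)→(20,26.5)  cross = 14.5·26.5 − 20·9 = 204.2500; (r_i+r_j)·cross = 34.5·204.2500 = 7046.6250
edge 3: (20,26.5)→(20,35)  cross = 20·35 − 20·26.5 = 170.0000; (r_i+r_j)·cross = 40·170.0000 = 6800.0000
edge 4: (20,35)→(15,39.5)  cross = 20·39.5 − 15·35 = 265.0000; (r_i+r_j)·cross = 35·265.0000 = 9275.0000
edge 5: (15,39.5)→(11,40)  cross = 15·40 − 11·39.5 = 165.5000; (r_i+r_j)·cross = 26·165.5000 = 4303.0000
edge 6: (11,40)→(8,39.5)  cross = 11·39.5 − 8·40 = 114.5000; (r_i+r_j)·cross = 19·114.5000 = 2175.5000
edge 7: (8,39.5)→(3,34.5)  cross = 8·34.5 − 3·39.5 = 157.5000; (r_i+r_j)·cross = 11·157.5000 = 1732.5000
Σcross = 733.5000 → A = |Σcross|/2 = 366.7500 mm²
Σ(r_i+r_j)·cross = 26430.7500 → first moment M = |Σ|/6 = 4405.1250
R_c = M/A = 4405.1250/366.7500 = 12.0112 mm
θ = 266° = 4.642576 rad
V = θ·R_c·A = 4.642576·12.0112·366.7500 = 20451.127 mm³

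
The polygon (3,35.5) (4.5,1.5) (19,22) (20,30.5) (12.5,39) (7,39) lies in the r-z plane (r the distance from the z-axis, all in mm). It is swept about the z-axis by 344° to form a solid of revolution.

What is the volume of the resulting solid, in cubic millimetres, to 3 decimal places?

Profile (r,z), 6 vertices: (3,35.5) (4.5,1.5) (19,22) (20,30.5) (12.5,39) (7,39)
edge 0: (3,35.5)→(4.5,1.5)  cross = 3·1.5 − 4.5·35.5 = -155.2500; (r_i+r_j)·cross = 7.5·-155.2500 = -1164.3750
edge 1: (4.5,1.5)→(19,22)  cross = 4.5·22 − 19·1.5 = 70.5000; (r_i+r_j)·cross = 23.5·70.5000 = 1656.7500
edge 2: (19,22)→(20,30.5)  cross = 19·30.5 − 20·22 = 139.5000; (r_i+r_j)·cross = 39·139.5000 = 5440.5000
edge 3: (20,30.5)→(12.5,39)  cross = 20·39 − 12.5·30.5 = 398.7500; (r_i+r_j)·cross = 32.5·398.7500 = 12959.3750
edge 4: (12.5,39)→(7,39)  cross = 12.5·39 − 7·39 = 214.5000; (r_i+r_j)·cross = 19.5·214.5000 = 4182.7500
edge 5: (7,39)→(3,35.5)  cross = 7·35.5 − 3·39 = 131.5000; (r_i+r_j)·cross = 10·131.5000 = 1315.0000
Σcross = 799.5000 → A = |Σcross|/2 = 399.7500 mm²
Σ(r_i+r_j)·cross = 24390.0000 → first moment M = |Σ|/6 = 4065.0000
R_c = M/A = 4065.0000/399.7500 = 10.1689 mm
θ = 344° = 6.003933 rad
V = θ·R_c·A = 6.003933·10.1689·399.7500 = 24405.986 mm³

Volume = 24405.986 mm³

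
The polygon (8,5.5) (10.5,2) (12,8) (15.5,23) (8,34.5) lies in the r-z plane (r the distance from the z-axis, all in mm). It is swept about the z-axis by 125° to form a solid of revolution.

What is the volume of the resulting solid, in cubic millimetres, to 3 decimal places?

Profile (r,z), 5 vertices: (8,5.5) (10.5,2) (12,8) (15.5,23) (8,34.5)
edge 0: (8,5.5)→(10.5,2)  cross = 8·2 − 10.5·5.5 = -41.7500; (r_i+r_j)·cross = 18.5·-41.7500 = -772.3750
edge 1: (10.5,2)→(12,8)  cross = 10.5·8 − 12·2 = 60.0000; (r_i+r_j)·cross = 22.5·60.0000 = 1350.0000
edge 2: (12,8)→(15.5,23)  cross = 12·23 − 15.5·8 = 152.0000; (r_i+r_j)·cross = 27.5·152.0000 = 4180.0000
edge 3: (15.5,23)→(8,34.5)  cross = 15.5·34.5 − 8·23 = 350.7500; (r_i+r_j)·cross = 23.5·350.7500 = 8242.6250
edge 4: (8,34.5)→(8,5.5)  cross = 8·5.5 − 8·34.5 = -232.0000; (r_i+r_j)·cross = 16·-232.0000 = -3712.0000
Σcross = 289.0000 → A = |Σcross|/2 = 144.5000 mm²
Σ(r_i+r_j)·cross = 9288.2500 → first moment M = |Σ|/6 = 1548.0417
R_c = M/A = 1548.0417/144.5000 = 10.7131 mm
θ = 125° = 2.181662 rad
V = θ·R_c·A = 2.181662·10.7131·144.5000 = 3377.303 mm³

Volume = 3377.303 mm³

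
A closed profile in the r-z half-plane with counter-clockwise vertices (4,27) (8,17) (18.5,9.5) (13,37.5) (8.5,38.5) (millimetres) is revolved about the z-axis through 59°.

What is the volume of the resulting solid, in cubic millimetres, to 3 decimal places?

Profile (r,z), 5 vertices: (4,27) (8,17) (18.5,9.5) (13,37.5) (8.5,38.5)
edge 0: (4,27)→(8,17)  cross = 4·17 − 8·27 = -148.0000; (r_i+r_j)·cross = 12·-148.0000 = -1776.0000
edge 1: (8,17)→(18.5,9.5)  cross = 8·9.5 − 18.5·17 = -238.5000; (r_i+r_j)·cross = 26.5·-238.5000 = -6320.2500
edge 2: (18.5,9.5)→(13,37.5)  cross = 18.5·37.5 − 13·9.5 = 570.2500; (r_i+r_j)·cross = 31.5·570.2500 = 17962.8750
edge 3: (13,37.5)→(8.5,38.5)  cross = 13·38.5 − 8.5·37.5 = 181.7500; (r_i+r_j)·cross = 21.5·181.7500 = 3907.6250
edge 4: (8.5,38.5)→(4,27)  cross = 8.5·27 − 4·38.5 = 75.5000; (r_i+r_j)·cross = 12.5·75.5000 = 943.7500
Σcross = 441.0000 → A = |Σcross|/2 = 220.5000 mm²
Σ(r_i+r_j)·cross = 14718.0000 → first moment M = |Σ|/6 = 2453.0000
R_c = M/A = 2453.0000/220.5000 = 11.1247 mm
θ = 59° = 1.029744 rad
V = θ·R_c·A = 1.029744·11.1247·220.5000 = 2525.963 mm³

Volume = 2525.963 mm³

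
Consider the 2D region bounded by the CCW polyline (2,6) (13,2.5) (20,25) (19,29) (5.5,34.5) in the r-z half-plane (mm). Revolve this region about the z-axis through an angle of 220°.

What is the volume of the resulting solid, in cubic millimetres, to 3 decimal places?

Volume = 15331.379 mm³

Profile (r,z), 5 vertices: (2,6) (13,2.5) (20,25) (19,29) (5.5,34.5)
edge 0: (2,6)→(13,2.5)  cross = 2·2.5 − 13·6 = -73.0000; (r_i+r_j)·cross = 15·-73.0000 = -1095.0000
edge 1: (13,2.5)→(20,25)  cross = 13·25 − 20·2.5 = 275.0000; (r_i+r_j)·cross = 33·275.0000 = 9075.0000
edge 2: (20,25)→(19,29)  cross = 20·29 − 19·25 = 105.0000; (r_i+r_j)·cross = 39·105.0000 = 4095.0000
edge 3: (19,29)→(5.5,34.5)  cross = 19·34.5 − 5.5·29 = 496.0000; (r_i+r_j)·cross = 24.5·496.0000 = 12152.0000
edge 4: (5.5,34.5)→(2,6)  cross = 5.5·6 − 2·34.5 = -36.0000; (r_i+r_j)·cross = 7.5·-36.0000 = -270.0000
Σcross = 767.0000 → A = |Σcross|/2 = 383.5000 mm²
Σ(r_i+r_j)·cross = 23957.0000 → first moment M = |Σ|/6 = 3992.8333
R_c = M/A = 3992.8333/383.5000 = 10.4116 mm
θ = 220° = 3.839724 rad
V = θ·R_c·A = 3.839724·10.4116·383.5000 = 15331.379 mm³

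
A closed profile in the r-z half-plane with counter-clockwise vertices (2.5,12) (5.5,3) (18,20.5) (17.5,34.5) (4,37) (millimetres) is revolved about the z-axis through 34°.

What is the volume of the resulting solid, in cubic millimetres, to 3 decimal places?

Profile (r,z), 5 vertices: (2.5,12) (5.5,3) (18,20.5) (17.5,34.5) (4,37)
edge 0: (2.5,12)→(5.5,3)  cross = 2.5·3 − 5.5·12 = -58.5000; (r_i+r_j)·cross = 8·-58.5000 = -468.0000
edge 1: (5.5,3)→(18,20.5)  cross = 5.5·20.5 − 18·3 = 58.7500; (r_i+r_j)·cross = 23.5·58.7500 = 1380.6250
edge 2: (18,20.5)→(17.5,34.5)  cross = 18·34.5 − 17.5·20.5 = 262.2500; (r_i+r_j)·cross = 35.5·262.2500 = 9309.8750
edge 3: (17.5,34.5)→(4,37)  cross = 17.5·37 − 4·34.5 = 509.5000; (r_i+r_j)·cross = 21.5·509.5000 = 10954.2500
edge 4: (4,37)→(2.5,12)  cross = 4·12 − 2.5·37 = -44.5000; (r_i+r_j)·cross = 6.5·-44.5000 = -289.2500
Σcross = 727.5000 → A = |Σcross|/2 = 363.7500 mm²
Σ(r_i+r_j)·cross = 20887.5000 → first moment M = |Σ|/6 = 3481.2500
R_c = M/A = 3481.2500/363.7500 = 9.5704 mm
θ = 34° = 0.593412 rad
V = θ·R_c·A = 0.593412·9.5704·363.7500 = 2065.815 mm³

Volume = 2065.815 mm³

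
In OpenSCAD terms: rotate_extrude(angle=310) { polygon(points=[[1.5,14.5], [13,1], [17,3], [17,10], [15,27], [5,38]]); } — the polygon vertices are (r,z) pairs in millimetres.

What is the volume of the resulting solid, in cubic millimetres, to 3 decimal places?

Volume = 18651.192 mm³

Profile (r,z), 6 vertices: (1.5,14.5) (13,1) (17,3) (17,10) (15,27) (5,38)
edge 0: (1.5,14.5)→(13,1)  cross = 1.5·1 − 13·14.5 = -187.0000; (r_i+r_j)·cross = 14.5·-187.0000 = -2711.5000
edge 1: (13,1)→(17,3)  cross = 13·3 − 17·1 = 22.0000; (r_i+r_j)·cross = 30·22.0000 = 660.0000
edge 2: (17,3)→(17,10)  cross = 17·10 − 17·3 = 119.0000; (r_i+r_j)·cross = 34·119.0000 = 4046.0000
edge 3: (17,10)→(15,27)  cross = 17·27 − 15·10 = 309.0000; (r_i+r_j)·cross = 32·309.0000 = 9888.0000
edge 4: (15,27)→(5,38)  cross = 15·38 − 5·27 = 435.0000; (r_i+r_j)·cross = 20·435.0000 = 8700.0000
edge 5: (5,38)→(1.5,14.5)  cross = 5·14.5 − 1.5·38 = 15.5000; (r_i+r_j)·cross = 6.5·15.5000 = 100.7500
Σcross = 713.5000 → A = |Σcross|/2 = 356.7500 mm²
Σ(r_i+r_j)·cross = 20683.2500 → first moment M = |Σ|/6 = 3447.2083
R_c = M/A = 3447.2083/356.7500 = 9.6628 mm
θ = 310° = 5.410521 rad
V = θ·R_c·A = 5.410521·9.6628·356.7500 = 18651.192 mm³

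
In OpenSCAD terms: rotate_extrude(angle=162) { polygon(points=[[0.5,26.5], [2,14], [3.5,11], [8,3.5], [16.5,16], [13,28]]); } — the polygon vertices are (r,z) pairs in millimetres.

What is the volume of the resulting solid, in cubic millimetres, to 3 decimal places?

Profile (r,z), 6 vertices: (0.5,26.5) (2,14) (3.5,11) (8,3.5) (16.5,16) (13,28)
edge 0: (0.5,26.5)→(2,14)  cross = 0.5·14 − 2·26.5 = -46.0000; (r_i+r_j)·cross = 2.5·-46.0000 = -115.0000
edge 1: (2,14)→(3.5,11)  cross = 2·11 − 3.5·14 = -27.0000; (r_i+r_j)·cross = 5.5·-27.0000 = -148.5000
edge 2: (3.5,11)→(8,3.5)  cross = 3.5·3.5 − 8·11 = -75.7500; (r_i+r_j)·cross = 11.5·-75.7500 = -871.1250
edge 3: (8,3.5)→(16.5,16)  cross = 8·16 − 16.5·3.5 = 70.2500; (r_i+r_j)·cross = 24.5·70.2500 = 1721.1250
edge 4: (16.5,16)→(13,28)  cross = 16.5·28 − 13·16 = 254.0000; (r_i+r_j)·cross = 29.5·254.0000 = 7493.0000
edge 5: (13,28)→(0.5,26.5)  cross = 13·26.5 − 0.5·28 = 330.5000; (r_i+r_j)·cross = 13.5·330.5000 = 4461.7500
Σcross = 506.0000 → A = |Σcross|/2 = 253.0000 mm²
Σ(r_i+r_j)·cross = 12541.2500 → first moment M = |Σ|/6 = 2090.2083
R_c = M/A = 2090.2083/253.0000 = 8.2617 mm
θ = 162° = 2.827433 rad
V = θ·R_c·A = 2.827433·8.2617·253.0000 = 5909.925 mm³

Volume = 5909.925 mm³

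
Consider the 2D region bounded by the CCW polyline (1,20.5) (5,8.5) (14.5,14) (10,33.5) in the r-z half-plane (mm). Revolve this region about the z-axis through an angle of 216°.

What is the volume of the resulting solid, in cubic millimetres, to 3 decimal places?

Volume = 5500.929 mm³

Profile (r,z), 4 vertices: (1,20.5) (5,8.5) (14.5,14) (10,33.5)
edge 0: (1,20.5)→(5,8.5)  cross = 1·8.5 − 5·20.5 = -94.0000; (r_i+r_j)·cross = 6·-94.0000 = -564.0000
edge 1: (5,8.5)→(14.5,14)  cross = 5·14 − 14.5·8.5 = -53.2500; (r_i+r_j)·cross = 19.5·-53.2500 = -1038.3750
edge 2: (14.5,14)→(10,33.5)  cross = 14.5·33.5 − 10·14 = 345.7500; (r_i+r_j)·cross = 24.5·345.7500 = 8470.8750
edge 3: (10,33.5)→(1,20.5)  cross = 10·20.5 − 1·33.5 = 171.5000; (r_i+r_j)·cross = 11·171.5000 = 1886.5000
Σcross = 370.0000 → A = |Σcross|/2 = 185.0000 mm²
Σ(r_i+r_j)·cross = 8755.0000 → first moment M = |Σ|/6 = 1459.1667
R_c = M/A = 1459.1667/185.0000 = 7.8874 mm
θ = 216° = 3.769911 rad
V = θ·R_c·A = 3.769911·7.8874·185.0000 = 5500.929 mm³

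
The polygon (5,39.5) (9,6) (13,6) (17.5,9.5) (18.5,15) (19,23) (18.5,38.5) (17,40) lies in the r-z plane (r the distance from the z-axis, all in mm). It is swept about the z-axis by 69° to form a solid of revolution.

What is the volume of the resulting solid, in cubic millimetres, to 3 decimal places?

Profile (r,z), 8 vertices: (5,39.5) (9,6) (13,6) (17.5,9.5) (18.5,15) (19,23) (18.5,38.5) (17,40)
edge 0: (5,39.5)→(9,6)  cross = 5·6 − 9·39.5 = -325.5000; (r_i+r_j)·cross = 14·-325.5000 = -4557.0000
edge 1: (9,6)→(13,6)  cross = 9·6 − 13·6 = -24.0000; (r_i+r_j)·cross = 22·-24.0000 = -528.0000
edge 2: (13,6)→(17.5,9.5)  cross = 13·9.5 − 17.5·6 = 18.5000; (r_i+r_j)·cross = 30.5·18.5000 = 564.2500
edge 3: (17.5,9.5)→(18.5,15)  cross = 17.5·15 − 18.5·9.5 = 86.7500; (r_i+r_j)·cross = 36·86.7500 = 3123.0000
edge 4: (18.5,15)→(19,23)  cross = 18.5·23 − 19·15 = 140.5000; (r_i+r_j)·cross = 37.5·140.5000 = 5268.7500
edge 5: (19,23)→(18.5,38.5)  cross = 19·38.5 − 18.5·23 = 306.0000; (r_i+r_j)·cross = 37.5·306.0000 = 11475.0000
edge 6: (18.5,38.5)→(17,40)  cross = 18.5·40 − 17·38.5 = 85.5000; (r_i+r_j)·cross = 35.5·85.5000 = 3035.2500
edge 7: (17,40)→(5,39.5)  cross = 17·39.5 − 5·40 = 471.5000; (r_i+r_j)·cross = 22·471.5000 = 10373.0000
Σcross = 759.2500 → A = |Σcross|/2 = 379.6250 mm²
Σ(r_i+r_j)·cross = 28754.2500 → first moment M = |Σ|/6 = 4792.3750
R_c = M/A = 4792.3750/379.6250 = 12.6240 mm
θ = 69° = 1.204277 rad
V = θ·R_c·A = 1.204277·12.6240·379.6250 = 5771.348 mm³

Volume = 5771.348 mm³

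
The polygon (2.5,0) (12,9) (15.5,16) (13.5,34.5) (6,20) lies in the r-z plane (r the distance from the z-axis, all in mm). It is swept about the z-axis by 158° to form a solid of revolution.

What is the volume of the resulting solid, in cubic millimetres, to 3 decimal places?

Volume = 5431.248 mm³

Profile (r,z), 5 vertices: (2.5,0) (12,9) (15.5,16) (13.5,34.5) (6,20)
edge 0: (2.5,0)→(12,9)  cross = 2.5·9 − 12·0 = 22.5000; (r_i+r_j)·cross = 14.5·22.5000 = 326.2500
edge 1: (12,9)→(15.5,16)  cross = 12·16 − 15.5·9 = 52.5000; (r_i+r_j)·cross = 27.5·52.5000 = 1443.7500
edge 2: (15.5,16)→(13.5,34.5)  cross = 15.5·34.5 − 13.5·16 = 318.7500; (r_i+r_j)·cross = 29·318.7500 = 9243.7500
edge 3: (13.5,34.5)→(6,20)  cross = 13.5·20 − 6·34.5 = 63.0000; (r_i+r_j)·cross = 19.5·63.0000 = 1228.5000
edge 4: (6,20)→(2.5,0)  cross = 6·0 − 2.5·20 = -50.0000; (r_i+r_j)·cross = 8.5·-50.0000 = -425.0000
Σcross = 406.7500 → A = |Σcross|/2 = 203.3750 mm²
Σ(r_i+r_j)·cross = 11817.2500 → first moment M = |Σ|/6 = 1969.5417
R_c = M/A = 1969.5417/203.3750 = 9.6843 mm
θ = 158° = 2.757620 rad
V = θ·R_c·A = 2.757620·9.6843·203.3750 = 5431.248 mm³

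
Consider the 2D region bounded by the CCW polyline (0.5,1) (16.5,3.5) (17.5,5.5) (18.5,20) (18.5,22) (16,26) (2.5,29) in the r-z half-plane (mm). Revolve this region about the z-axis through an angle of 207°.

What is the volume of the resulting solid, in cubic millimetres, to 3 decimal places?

Volume = 13761.426 mm³

Profile (r,z), 7 vertices: (0.5,1) (16.5,3.5) (17.5,5.5) (18.5,20) (18.5,22) (16,26) (2.5,29)
edge 0: (0.5,1)→(16.5,3.5)  cross = 0.5·3.5 − 16.5·1 = -14.7500; (r_i+r_j)·cross = 17·-14.7500 = -250.7500
edge 1: (16.5,3.5)→(17.5,5.5)  cross = 16.5·5.5 − 17.5·3.5 = 29.5000; (r_i+r_j)·cross = 34·29.5000 = 1003.0000
edge 2: (17.5,5.5)→(18.5,20)  cross = 17.5·20 − 18.5·5.5 = 248.2500; (r_i+r_j)·cross = 36·248.2500 = 8937.0000
edge 3: (18.5,20)→(18.5,22)  cross = 18.5·22 − 18.5·20 = 37.0000; (r_i+r_j)·cross = 37·37.0000 = 1369.0000
edge 4: (18.5,22)→(16,26)  cross = 18.5·26 − 16·22 = 129.0000; (r_i+r_j)·cross = 34.5·129.0000 = 4450.5000
edge 5: (16,26)→(2.5,29)  cross = 16·29 − 2.5·26 = 399.0000; (r_i+r_j)·cross = 18.5·399.0000 = 7381.5000
edge 6: (2.5,29)→(0.5,1)  cross = 2.5·1 − 0.5·29 = -12.0000; (r_i+r_j)·cross = 3·-12.0000 = -36.0000
Σcross = 816.0000 → A = |Σcross|/2 = 408.0000 mm²
Σ(r_i+r_j)·cross = 22854.2500 → first moment M = |Σ|/6 = 3809.0417
R_c = M/A = 3809.0417/408.0000 = 9.3359 mm
θ = 207° = 3.612832 rad
V = θ·R_c·A = 3.612832·9.3359·408.0000 = 13761.426 mm³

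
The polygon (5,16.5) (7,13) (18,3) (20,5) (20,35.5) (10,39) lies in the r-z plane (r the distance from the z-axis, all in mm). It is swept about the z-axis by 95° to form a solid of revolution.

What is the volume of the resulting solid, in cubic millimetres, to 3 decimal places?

Volume = 8817.854 mm³

Profile (r,z), 6 vertices: (5,16.5) (7,13) (18,3) (20,5) (20,35.5) (10,39)
edge 0: (5,16.5)→(7,13)  cross = 5·13 − 7·16.5 = -50.5000; (r_i+r_j)·cross = 12·-50.5000 = -606.0000
edge 1: (7,13)→(18,3)  cross = 7·3 − 18·13 = -213.0000; (r_i+r_j)·cross = 25·-213.0000 = -5325.0000
edge 2: (18,3)→(20,5)  cross = 18·5 − 20·3 = 30.0000; (r_i+r_j)·cross = 38·30.0000 = 1140.0000
edge 3: (20,5)→(20,35.5)  cross = 20·35.5 − 20·5 = 610.0000; (r_i+r_j)·cross = 40·610.0000 = 24400.0000
edge 4: (20,35.5)→(10,39)  cross = 20·39 − 10·35.5 = 425.0000; (r_i+r_j)·cross = 30·425.0000 = 12750.0000
edge 5: (10,39)→(5,16.5)  cross = 10·16.5 − 5·39 = -30.0000; (r_i+r_j)·cross = 15·-30.0000 = -450.0000
Σcross = 771.5000 → A = |Σcross|/2 = 385.7500 mm²
Σ(r_i+r_j)·cross = 31909.0000 → first moment M = |Σ|/6 = 5318.1667
R_c = M/A = 5318.1667/385.7500 = 13.7866 mm
θ = 95° = 1.658063 rad
V = θ·R_c·A = 1.658063·13.7866·385.7500 = 8817.854 mm³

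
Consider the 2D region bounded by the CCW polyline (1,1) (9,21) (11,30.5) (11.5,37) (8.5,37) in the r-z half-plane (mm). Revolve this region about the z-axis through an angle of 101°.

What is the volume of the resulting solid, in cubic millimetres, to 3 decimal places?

Profile (r,z), 5 vertices: (1,1) (9,21) (11,30.5) (11.5,37) (8.5,37)
edge 0: (1,1)→(9,21)  cross = 1·21 − 9·1 = 12.0000; (r_i+r_j)·cross = 10·12.0000 = 120.0000
edge 1: (9,21)→(11,30.5)  cross = 9·30.5 − 11·21 = 43.5000; (r_i+r_j)·cross = 20·43.5000 = 870.0000
edge 2: (11,30.5)→(11.5,37)  cross = 11·37 − 11.5·30.5 = 56.2500; (r_i+r_j)·cross = 22.5·56.2500 = 1265.6250
edge 3: (11.5,37)→(8.5,37)  cross = 11.5·37 − 8.5·37 = 111.0000; (r_i+r_j)·cross = 20·111.0000 = 2220.0000
edge 4: (8.5,37)→(1,1)  cross = 8.5·1 − 1·37 = -28.5000; (r_i+r_j)·cross = 9.5·-28.5000 = -270.7500
Σcross = 194.2500 → A = |Σcross|/2 = 97.1250 mm²
Σ(r_i+r_j)·cross = 4204.8750 → first moment M = |Σ|/6 = 700.8125
R_c = M/A = 700.8125/97.1250 = 7.2156 mm
θ = 101° = 1.762783 rad
V = θ·R_c·A = 1.762783·7.2156·97.1250 = 1235.380 mm³

Volume = 1235.380 mm³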